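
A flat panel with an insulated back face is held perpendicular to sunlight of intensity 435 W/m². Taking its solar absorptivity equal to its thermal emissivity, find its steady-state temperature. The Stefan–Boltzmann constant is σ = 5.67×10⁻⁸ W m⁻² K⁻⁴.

Absorbed flux αS = emitted flux εσT⁴ (one radiating face); with α = ε, T = (S/σ)^(1/4).
T = (435 / 5.67×10⁻⁸)^(1/4) = (7.67×10^9)^(1/4).
T = 296 K.

T ≈ 296 K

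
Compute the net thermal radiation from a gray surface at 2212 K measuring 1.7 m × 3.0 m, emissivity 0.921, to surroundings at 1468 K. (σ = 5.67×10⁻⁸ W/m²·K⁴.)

Q ≈ 5.14×10^6 W

A = 1.7 × 3.0 = 5.10 m².
Q = εσA(T⁴ − T_s⁴). T⁴ − T_s⁴ = (2212)⁴ − (1468)⁴ = 2.39×10^13 − 4.64×10^12 = 1.93×10^13 K⁴.
Q = 0.921 × 5.67×10⁻⁸ × 5.10 × 1.93×10^13 = 5.14×10^6 W.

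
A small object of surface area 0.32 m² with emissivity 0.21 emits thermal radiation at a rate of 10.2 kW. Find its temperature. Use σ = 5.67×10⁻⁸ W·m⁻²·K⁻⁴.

From P = εσAT⁴, T = (P / εσA)^(1/4) = (10200 / (0.21 × 5.67×10⁻⁸ × 0.320))^(1/4).
T = (2.68×10^12)^(1/4) = 1280 K.

T ≈ 1280 K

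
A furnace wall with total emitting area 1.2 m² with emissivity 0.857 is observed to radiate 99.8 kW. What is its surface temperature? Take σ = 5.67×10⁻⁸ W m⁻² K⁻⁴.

T ≈ 1140 K

From P = εσAT⁴, T = (P / εσA)^(1/4) = (99800 / (0.857 × 5.67×10⁻⁸ × 1.20))^(1/4).
T = (1.71×10^12)^(1/4) = 1140 K.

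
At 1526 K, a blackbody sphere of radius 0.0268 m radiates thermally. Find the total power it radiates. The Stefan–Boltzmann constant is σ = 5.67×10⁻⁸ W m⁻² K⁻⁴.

P ≈ 2780 W

A = 4πr² = 4π × (0.0268)² = 9.03×10^-3 m².
P = σAT⁴ = 5.67×10⁻⁸ × 9.03×10^-3 × (1526)⁴ = 5.67×10⁻⁸ × 9.03×10^-3 × 5.42×10^12.
P = 2780 W.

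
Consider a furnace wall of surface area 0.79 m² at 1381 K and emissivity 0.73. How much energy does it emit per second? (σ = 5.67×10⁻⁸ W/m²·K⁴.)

P ≈ 1.19×10^5 W

Stefan–Boltzmann: P = εσAT⁴ = 0.73 × 5.67×10⁻⁸ × 0.790 × (1381)⁴ = 0.73 × 5.67×10⁻⁸ × 0.790 × 3.64×10^12.
P = 1.19×10^5 W.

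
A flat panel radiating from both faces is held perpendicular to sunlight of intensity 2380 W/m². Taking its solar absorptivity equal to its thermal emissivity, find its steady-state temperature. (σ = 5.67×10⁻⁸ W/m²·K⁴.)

T ≈ 381 K

Absorbed flux αS = emitted flux 2εσT⁴ per unit area; with α = ε this gives T = (S/2σ)^(1/4).
T = (2380 / (2 × 5.67×10⁻⁸))^(1/4) = (2.10×10^10)^(1/4).
T = 381 K.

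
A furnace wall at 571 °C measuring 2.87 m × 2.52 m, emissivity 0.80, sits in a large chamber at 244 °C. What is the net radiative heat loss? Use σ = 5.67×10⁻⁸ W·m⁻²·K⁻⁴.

A = 2.87 × 2.52 = 7.23 m².
Convert: 571 °C = 844 K; 244 °C = 517 K.
Q = εσA(T⁴ − T_s⁴). T⁴ − T_s⁴ = (844)⁴ − (517)⁴ = 5.07×10^11 − 7.14×10^10 = 4.36×10^11 K⁴.
Q = 0.80 × 5.67×10⁻⁸ × 7.23 × 4.36×10^11 = 1.43×10^5 W.

Q ≈ 1.43×10^5 W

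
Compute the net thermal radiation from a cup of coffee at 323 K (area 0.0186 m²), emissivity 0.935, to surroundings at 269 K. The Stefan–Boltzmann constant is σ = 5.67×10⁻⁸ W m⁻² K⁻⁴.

Q = εσA(T⁴ − T_s⁴). T⁴ − T_s⁴ = (323)⁴ − (269)⁴ = 1.09×10^10 − 5.24×10^9 = 5.65×10^9 K⁴.
Q = 0.935 × 5.67×10⁻⁸ × 0.0186 × 5.65×10^9 = 5.57 W.

Q ≈ 5.57 W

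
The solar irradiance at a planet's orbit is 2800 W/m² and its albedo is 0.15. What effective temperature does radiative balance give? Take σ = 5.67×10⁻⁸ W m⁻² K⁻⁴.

Power absorbed = (1−a)S·πR²; power emitted = 4πR²σT⁴. Equating and cancelling πR²:
T = ((1−a)S / 4σ)^(1/4) = (2380 / (4 × 5.67×10⁻⁸))^(1/4) = (1.05×10^10)^(1/4).
T = 320 K.

T ≈ 320 K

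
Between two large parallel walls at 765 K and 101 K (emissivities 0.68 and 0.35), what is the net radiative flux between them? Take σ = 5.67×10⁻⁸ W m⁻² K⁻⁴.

For two large parallel gray plates, q = σ(T₁⁴ − T₂⁴) / (1/ε₁ + 1/ε₂ − 1).
1/ε₁ + 1/ε₂ − 1 = 1/0.68 + 1/0.35 − 1 = 3.328.
T₁⁴ − T₂⁴ = 3.42×10^11 − 1.04×10^8 = 3.42×10^11 K⁴.
q = 5.67×10⁻⁸ × 3.42×10^11 / 3.328 = 5830 W/m².

q ≈ 5830 W/m²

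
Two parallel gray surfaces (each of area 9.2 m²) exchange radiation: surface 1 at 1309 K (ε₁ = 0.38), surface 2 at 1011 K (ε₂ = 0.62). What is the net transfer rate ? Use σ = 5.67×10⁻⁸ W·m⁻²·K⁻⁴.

For two large parallel gray plates, q = σ(T₁⁴ − T₂⁴) / (1/ε₁ + 1/ε₂ − 1).
1/ε₁ + 1/ε₂ − 1 = 1/0.38 + 1/0.62 − 1 = 3.244.
T₁⁴ − T₂⁴ = 2.94×10^12 − 1.04×10^12 = 1.89×10^12 K⁴.
q = 5.67×10⁻⁸ × 1.89×10^12 / 3.244 = 33100 W/m².
Q = q·A = 33100 × 9.2 = 3.04×10^5 W.

Q ≈ 3.04×10^5 W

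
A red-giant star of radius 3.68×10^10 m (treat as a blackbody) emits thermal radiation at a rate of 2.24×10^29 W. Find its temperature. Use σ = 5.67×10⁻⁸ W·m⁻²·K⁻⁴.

A = 4πr² = 4π × (3.68×10^10)² = 1.70×10^22 m².
From P = σAT⁴, T = (P / σA)^(1/4) = (2.24×10^29 / (5.67×10⁻⁸ × 1.70×10^22))^(1/4).
T = (2.32×10^14)^(1/4) = 3900 K.

T ≈ 3900 K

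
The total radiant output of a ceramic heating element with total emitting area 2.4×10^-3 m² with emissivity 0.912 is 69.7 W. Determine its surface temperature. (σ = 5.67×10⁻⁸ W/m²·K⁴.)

From P = εσAT⁴, T = (P / εσA)^(1/4) = (69.7 / (0.912 × 5.67×10⁻⁸ × 2.40×10^-3))^(1/4).
T = (5.62×10^11)^(1/4) = 866 K.

T ≈ 866 K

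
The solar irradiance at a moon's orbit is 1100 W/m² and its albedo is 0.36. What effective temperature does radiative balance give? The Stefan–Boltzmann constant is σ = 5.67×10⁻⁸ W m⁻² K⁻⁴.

Power absorbed = (1−a)S·πR²; power emitted = 4πR²σT⁴. Equating and cancelling πR²:
T = ((1−a)S / 4σ)^(1/4) = (704 / (4 × 5.67×10⁻⁸))^(1/4) = (3.10×10^9)^(1/4).
T = 236 K.

T ≈ 236 K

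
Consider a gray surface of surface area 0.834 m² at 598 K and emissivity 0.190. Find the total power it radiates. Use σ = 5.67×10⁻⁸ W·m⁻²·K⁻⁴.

Stefan–Boltzmann: P = εσAT⁴ = 0.190 × 5.67×10⁻⁸ × 0.834 × (598)⁴ = 0.190 × 5.67×10⁻⁸ × 0.834 × 1.28×10^11.
P = 1150 W.

P ≈ 1150 W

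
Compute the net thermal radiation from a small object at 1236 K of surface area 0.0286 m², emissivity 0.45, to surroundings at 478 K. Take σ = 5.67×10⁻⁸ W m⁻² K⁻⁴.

Q = εσA(T⁴ − T_s⁴). T⁴ − T_s⁴ = (1236)⁴ − (478)⁴ = 2.33×10^12 − 5.22×10^10 = 2.28×10^12 K⁴.
Q = 0.45 × 5.67×10⁻⁸ × 0.0286 × 2.28×10^12 = 1660 W.

Q ≈ 1660 W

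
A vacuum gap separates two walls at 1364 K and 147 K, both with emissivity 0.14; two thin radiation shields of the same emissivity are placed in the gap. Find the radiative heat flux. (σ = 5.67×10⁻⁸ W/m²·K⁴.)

q ≈ 4920 W/m²

Each of the 3 gaps contributes resistance (2/ε − 1) = 2/0.14 − 1 = 13.29; total = 39.86.
q = σ(T₁⁴ − T₂⁴) / 39.86 = 5.67×10⁻⁸ × 3.46×10^12 / 39.86 = 4920 W/m².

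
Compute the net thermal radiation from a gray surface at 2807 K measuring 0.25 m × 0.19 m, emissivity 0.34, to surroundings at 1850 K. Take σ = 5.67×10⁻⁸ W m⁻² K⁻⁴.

Q ≈ 46100 W

A = 0.25 × 0.19 = 0.0475 m².
Q = εσA(T⁴ − T_s⁴). T⁴ − T_s⁴ = (2807)⁴ − (1850)⁴ = 6.21×10^13 − 1.17×10^13 = 5.04×10^13 K⁴.
Q = 0.34 × 5.67×10⁻⁸ × 0.0475 × 5.04×10^13 = 46100 W.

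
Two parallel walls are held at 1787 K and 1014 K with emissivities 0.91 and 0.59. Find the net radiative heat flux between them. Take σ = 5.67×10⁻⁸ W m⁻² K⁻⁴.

For two large parallel gray plates, q = σ(T₁⁴ − T₂⁴) / (1/ε₁ + 1/ε₂ − 1).
1/ε₁ + 1/ε₂ − 1 = 1/0.91 + 1/0.59 − 1 = 1.794.
T₁⁴ − T₂⁴ = 1.02×10^13 − 1.06×10^12 = 9.14×10^12 K⁴.
q = 5.67×10⁻⁸ × 9.14×10^12 / 1.794 = 2.89×10^5 W/m².

q ≈ 2.89×10^5 W/m²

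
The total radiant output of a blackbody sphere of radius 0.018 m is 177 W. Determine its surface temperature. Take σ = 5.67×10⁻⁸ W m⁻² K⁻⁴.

A = 4πr² = 4π × (0.018)² = 4.07×10^-3 m².
From P = σAT⁴, T = (P / σA)^(1/4) = (177 / (5.67×10⁻⁸ × 4.07×10^-3))^(1/4).
T = (7.67×10^11)^(1/4) = 936 K.

T ≈ 936 K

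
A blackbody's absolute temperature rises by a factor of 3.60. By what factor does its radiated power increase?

factor ≈ 168

P ∝ T⁴, so the power scales as (3.60)⁴ = 168.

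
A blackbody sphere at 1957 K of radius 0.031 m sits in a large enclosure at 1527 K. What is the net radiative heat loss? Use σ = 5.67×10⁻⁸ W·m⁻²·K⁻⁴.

Q ≈ 6320 W

A = 4πr² = 4π × (0.031)² = 0.0121 m².
Q = σA(T⁴ − T_s⁴). T⁴ − T_s⁴ = (1957)⁴ − (1527)⁴ = 1.47×10^13 − 5.44×10^12 = 9.23×10^12 K⁴.
Q = 5.67×10⁻⁸ × 0.0121 × 9.23×10^12 = 6320 W.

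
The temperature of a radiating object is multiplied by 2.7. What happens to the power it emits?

factor ≈ 53.1

P ∝ T⁴, so the power scales as (2.7)⁴ = 53.1.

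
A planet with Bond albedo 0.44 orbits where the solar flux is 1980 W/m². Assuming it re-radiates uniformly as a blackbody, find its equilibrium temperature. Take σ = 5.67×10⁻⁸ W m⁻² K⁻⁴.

T ≈ 264 K

Power absorbed = (1−a)S·πR²; power emitted = 4πR²σT⁴. Equating and cancelling πR²:
T = ((1−a)S / 4σ)^(1/4) = (1110 / (4 × 5.67×10⁻⁸))^(1/4) = (4.89×10^9)^(1/4).
T = 264 K.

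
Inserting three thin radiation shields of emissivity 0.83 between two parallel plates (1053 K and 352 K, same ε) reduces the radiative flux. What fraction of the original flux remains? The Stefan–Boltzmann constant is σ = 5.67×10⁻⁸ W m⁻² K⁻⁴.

ratio ≈ 0.250

With N identical shields there are N+1 = 4 gaps in series, each with the same radiative resistance, so the flux falls to 1/(N+1) of its unshielded value.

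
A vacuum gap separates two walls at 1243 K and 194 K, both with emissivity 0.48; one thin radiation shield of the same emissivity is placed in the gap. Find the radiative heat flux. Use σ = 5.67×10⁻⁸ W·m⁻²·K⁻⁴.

Each of the 2 gaps contributes resistance (2/ε − 1) = 2/0.48 − 1 = 3.167; total = 6.333.
q = σ(T₁⁴ − T₂⁴) / 6.333 = 5.67×10⁻⁸ × 2.39×10^12 / 6.333 = 21400 W/m².

q ≈ 21400 W/m²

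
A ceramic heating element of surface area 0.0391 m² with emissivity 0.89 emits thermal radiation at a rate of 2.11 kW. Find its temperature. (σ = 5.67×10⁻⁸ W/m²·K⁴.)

T ≈ 1020 K

From P = εσAT⁴, T = (P / εσA)^(1/4) = (2110 / (0.89 × 5.67×10⁻⁸ × 0.0391))^(1/4).
T = (1.07×10^12)^(1/4) = 1020 K.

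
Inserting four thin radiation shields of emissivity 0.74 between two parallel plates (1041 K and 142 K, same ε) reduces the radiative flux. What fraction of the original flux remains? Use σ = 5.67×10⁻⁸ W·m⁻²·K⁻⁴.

With N identical shields there are N+1 = 5 gaps in series, each with the same radiative resistance, so the flux falls to 1/(N+1) of its unshielded value.

ratio ≈ 0.200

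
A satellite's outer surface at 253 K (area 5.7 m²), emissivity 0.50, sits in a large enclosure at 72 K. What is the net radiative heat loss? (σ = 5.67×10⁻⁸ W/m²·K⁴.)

Q = εσA(T⁴ − T_s⁴). T⁴ − T_s⁴ = (253)⁴ − (72)⁴ = 4.10×10^9 − 2.69×10^7 = 4.07×10^9 K⁴.
Q = 0.50 × 5.67×10⁻⁸ × 5.70 × 4.07×10^9 = 658 W.

Q ≈ 658 W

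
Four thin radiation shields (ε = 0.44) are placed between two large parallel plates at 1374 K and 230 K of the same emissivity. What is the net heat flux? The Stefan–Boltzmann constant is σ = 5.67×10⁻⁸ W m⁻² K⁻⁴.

q ≈ 11400 W/m²

Each of the 5 gaps contributes resistance (2/ε − 1) = 2/0.44 − 1 = 3.545; total = 17.73.
q = σ(T₁⁴ − T₂⁴) / 17.73 = 5.67×10⁻⁸ × 3.56×10^12 / 17.73 = 11400 W/m².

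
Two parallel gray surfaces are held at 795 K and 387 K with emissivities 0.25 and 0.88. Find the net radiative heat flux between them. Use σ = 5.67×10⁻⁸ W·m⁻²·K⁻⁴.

q ≈ 5170 W/m²

For two large parallel gray plates, q = σ(T₁⁴ − T₂⁴) / (1/ε₁ + 1/ε₂ − 1).
1/ε₁ + 1/ε₂ − 1 = 1/0.25 + 1/0.88 − 1 = 4.136.
T₁⁴ − T₂⁴ = 3.99×10^11 − 2.24×10^10 = 3.77×10^11 K⁴.
q = 5.67×10⁻⁸ × 3.77×10^11 / 4.136 = 5170 W/m².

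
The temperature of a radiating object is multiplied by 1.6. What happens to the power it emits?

P ∝ T⁴, so the power scales as (1.6)⁴ = 6.55.

factor ≈ 6.55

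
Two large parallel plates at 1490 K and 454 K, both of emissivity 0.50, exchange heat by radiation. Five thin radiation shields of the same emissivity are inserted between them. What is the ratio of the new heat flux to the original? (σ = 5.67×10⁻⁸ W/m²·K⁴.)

ratio ≈ 0.167

With N identical shields there are N+1 = 6 gaps in series, each with the same radiative resistance, so the flux falls to 1/(N+1) of its unshielded value.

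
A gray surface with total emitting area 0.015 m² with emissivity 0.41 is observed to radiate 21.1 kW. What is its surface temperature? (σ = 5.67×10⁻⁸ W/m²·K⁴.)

T ≈ 2790 K

From P = εσAT⁴, T = (P / εσA)^(1/4) = (21100 / (0.41 × 5.67×10⁻⁸ × 0.0150))^(1/4).
T = (6.05×10^13)^(1/4) = 2790 K.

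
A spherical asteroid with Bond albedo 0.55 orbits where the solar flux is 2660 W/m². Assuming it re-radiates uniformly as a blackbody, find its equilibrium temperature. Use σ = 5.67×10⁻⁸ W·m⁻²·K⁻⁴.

T ≈ 270 K

Power absorbed = (1−a)S·πR²; power emitted = 4πR²σT⁴. Equating and cancelling πR²:
T = ((1−a)S / 4σ)^(1/4) = (1200 / (4 × 5.67×10⁻⁸))^(1/4) = (5.28×10^9)^(1/4).
T = 270 K.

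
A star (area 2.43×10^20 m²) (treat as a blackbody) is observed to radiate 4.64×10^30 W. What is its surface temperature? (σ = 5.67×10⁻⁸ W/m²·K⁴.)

From P = σAT⁴, T = (P / σA)^(1/4) = (4.64×10^30 / (5.67×10⁻⁸ × 2.43×10^20))^(1/4).
T = (3.37×10^17)^(1/4) = 24100 K.

T ≈ 24100 K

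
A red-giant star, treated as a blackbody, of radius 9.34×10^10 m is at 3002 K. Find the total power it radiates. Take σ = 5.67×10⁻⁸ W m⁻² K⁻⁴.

P ≈ 5.05×10^29 W

A = 4πr² = 4π × (9.34×10^10)² = 1.10×10^23 m².
P = σAT⁴ = 5.67×10⁻⁸ × 1.10×10^23 × (3002)⁴ = 5.67×10⁻⁸ × 1.10×10^23 × 8.12×10^13.
P = 5.05×10^29 W.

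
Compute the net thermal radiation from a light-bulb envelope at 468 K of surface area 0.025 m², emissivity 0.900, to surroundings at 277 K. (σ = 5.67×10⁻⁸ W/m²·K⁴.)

Q = εσA(T⁴ − T_s⁴). T⁴ − T_s⁴ = (468)⁴ − (277)⁴ = 4.80×10^10 − 5.89×10^9 = 4.21×10^10 K⁴.
Q = 0.900 × 5.67×10⁻⁸ × 0.0250 × 4.21×10^10 = 53.7 W.

Q ≈ 53.7 W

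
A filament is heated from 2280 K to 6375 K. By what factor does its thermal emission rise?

P ∝ T⁴, so the ratio is (6375/2280)⁴ = (2.796)⁴ = 61.1.

ratio ≈ 61.1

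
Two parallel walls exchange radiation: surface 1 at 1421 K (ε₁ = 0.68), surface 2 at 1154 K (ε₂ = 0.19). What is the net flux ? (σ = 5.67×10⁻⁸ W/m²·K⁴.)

q ≈ 22800 W/m²

For two large parallel gray plates, q = σ(T₁⁴ − T₂⁴) / (1/ε₁ + 1/ε₂ − 1).
1/ε₁ + 1/ε₂ − 1 = 1/0.68 + 1/0.19 − 1 = 5.734.
T₁⁴ − T₂⁴ = 4.08×10^12 − 1.77×10^12 = 2.30×10^12 K⁴.
q = 5.67×10⁻⁸ × 2.30×10^12 / 5.734 = 22800 W/m².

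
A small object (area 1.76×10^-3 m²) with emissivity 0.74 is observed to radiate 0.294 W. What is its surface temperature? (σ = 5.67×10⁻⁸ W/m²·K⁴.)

From P = εσAT⁴, T = (P / εσA)^(1/4) = (0.294 / (0.74 × 5.67×10⁻⁸ × 1.76×10^-3))^(1/4).
T = (3.98×10^9)^(1/4) = 251 K.

T ≈ 251 K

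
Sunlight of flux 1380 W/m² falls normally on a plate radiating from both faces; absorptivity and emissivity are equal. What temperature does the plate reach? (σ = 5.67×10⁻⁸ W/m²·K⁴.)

Absorbed flux αS = emitted flux 2εσT⁴ per unit area; with α = ε this gives T = (S/2σ)^(1/4).
T = (1380 / (2 × 5.67×10⁻⁸))^(1/4) = (1.22×10^10)^(1/4).
T = 332 K.

T ≈ 332 K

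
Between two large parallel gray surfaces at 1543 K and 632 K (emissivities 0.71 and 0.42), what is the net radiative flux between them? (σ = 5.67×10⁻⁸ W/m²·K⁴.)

For two large parallel gray plates, q = σ(T₁⁴ − T₂⁴) / (1/ε₁ + 1/ε₂ − 1).
1/ε₁ + 1/ε₂ − 1 = 1/0.71 + 1/0.42 − 1 = 2.789.
T₁⁴ − T₂⁴ = 5.67×10^12 − 1.60×10^11 = 5.51×10^12 K⁴.
q = 5.67×10⁻⁸ × 5.51×10^12 / 2.789 = 1.12×10^5 W/m².

q ≈ 1.12×10^5 W/m²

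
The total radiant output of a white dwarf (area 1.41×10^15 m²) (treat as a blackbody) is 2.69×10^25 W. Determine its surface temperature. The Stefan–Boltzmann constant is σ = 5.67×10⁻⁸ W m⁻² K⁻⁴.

T ≈ 24100 K

From P = σAT⁴, T = (P / σA)^(1/4) = (2.69×10^25 / (5.67×10⁻⁸ × 1.41×10^15))^(1/4).
T = (3.36×10^17)^(1/4) = 24100 K.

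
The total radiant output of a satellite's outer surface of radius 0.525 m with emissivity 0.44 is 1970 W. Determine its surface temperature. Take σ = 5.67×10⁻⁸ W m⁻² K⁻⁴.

A = 4πr² = 4π × (0.525)² = 3.46 m².
From P = εσAT⁴, T = (P / εσA)^(1/4) = (1970 / (0.44 × 5.67×10⁻⁸ × 3.46))^(1/4).
T = (2.28×10^10)^(1/4) = 389 K.

T ≈ 389 K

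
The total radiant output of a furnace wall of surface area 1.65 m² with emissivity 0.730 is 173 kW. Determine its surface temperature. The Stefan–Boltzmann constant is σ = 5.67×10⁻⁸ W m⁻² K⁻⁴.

From P = εσAT⁴, T = (P / εσA)^(1/4) = (1.73×10^5 / (0.730 × 5.67×10⁻⁸ × 1.65))^(1/4).
T = (2.53×10^12)^(1/4) = 1260 K.

T ≈ 1260 K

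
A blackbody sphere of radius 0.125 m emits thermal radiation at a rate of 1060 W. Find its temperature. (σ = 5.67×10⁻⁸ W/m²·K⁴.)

T ≈ 555 K

A = 4πr² = 4π × (0.125)² = 0.196 m².
From P = σAT⁴, T = (P / σA)^(1/4) = (1060 / (5.67×10⁻⁸ × 0.196))^(1/4).
T = (9.52×10^10)^(1/4) = 555 K.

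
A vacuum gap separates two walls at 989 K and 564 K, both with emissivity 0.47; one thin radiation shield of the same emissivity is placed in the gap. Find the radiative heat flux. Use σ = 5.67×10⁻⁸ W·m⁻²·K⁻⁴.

Each of the 2 gaps contributes resistance (2/ε − 1) = 2/0.47 − 1 = 3.255; total = 6.511.
q = σ(T₁⁴ − T₂⁴) / 6.511 = 5.67×10⁻⁸ × 8.56×10^11 / 6.511 = 7450 W/m².

q ≈ 7450 W/m²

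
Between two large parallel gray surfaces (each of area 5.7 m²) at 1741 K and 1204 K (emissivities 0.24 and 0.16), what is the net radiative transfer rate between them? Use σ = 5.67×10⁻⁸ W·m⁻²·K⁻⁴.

For two large parallel gray plates, q = σ(T₁⁴ − T₂⁴) / (1/ε₁ + 1/ε₂ − 1).
1/ε₁ + 1/ε₂ − 1 = 1/0.24 + 1/0.16 − 1 = 9.417.
T₁⁴ − T₂⁴ = 9.19×10^12 − 2.10×10^12 = 7.09×10^12 K⁴.
q = 5.67×10⁻⁸ × 7.09×10^12 / 9.417 = 42700 W/m².
Q = q·A = 42700 × 5.7 = 2.43×10^5 W.

Q ≈ 2.43×10^5 W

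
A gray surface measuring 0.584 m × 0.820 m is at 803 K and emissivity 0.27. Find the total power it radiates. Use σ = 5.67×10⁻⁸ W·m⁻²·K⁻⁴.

A = 0.584 × 0.820 = 0.479 m².
P = εσAT⁴ = 0.27 × 5.67×10⁻⁸ × 0.479 × (803)⁴ = 0.27 × 5.67×10⁻⁸ × 0.479 × 4.16×10^11.
P = 3050 W.

P ≈ 3050 W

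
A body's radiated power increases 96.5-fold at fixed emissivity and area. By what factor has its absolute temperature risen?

factor ≈ 3.13

P ∝ T⁴ ⇒ T ∝ P^(1/4), so T scales by (96.5)^(1/4) = 3.13.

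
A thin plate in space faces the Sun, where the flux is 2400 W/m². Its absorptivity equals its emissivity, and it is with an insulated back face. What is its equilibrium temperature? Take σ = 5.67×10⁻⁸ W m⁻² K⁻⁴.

T ≈ 454 K

Absorbed flux αS = emitted flux εσT⁴ (one radiating face); with α = ε, T = (S/σ)^(1/4).
T = (2400 / 5.67×10⁻⁸)^(1/4) = (4.23×10^10)^(1/4).
T = 454 K.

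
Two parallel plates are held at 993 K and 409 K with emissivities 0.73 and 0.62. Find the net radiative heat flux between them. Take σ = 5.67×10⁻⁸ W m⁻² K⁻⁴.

For two large parallel gray plates, q = σ(T₁⁴ − T₂⁴) / (1/ε₁ + 1/ε₂ − 1).
1/ε₁ + 1/ε₂ − 1 = 1/0.73 + 1/0.62 − 1 = 1.983.
T₁⁴ − T₂⁴ = 9.72×10^11 − 2.80×10^10 = 9.44×10^11 K⁴.
q = 5.67×10⁻⁸ × 9.44×10^11 / 1.983 = 27000 W/m².

q ≈ 27000 W/m²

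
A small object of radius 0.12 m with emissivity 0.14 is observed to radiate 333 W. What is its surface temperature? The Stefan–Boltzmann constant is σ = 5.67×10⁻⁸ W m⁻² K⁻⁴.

A = 4πr² = 4π × (0.12)² = 0.181 m².
From P = εσAT⁴, T = (P / εσA)^(1/4) = (333 / (0.14 × 5.67×10⁻⁸ × 0.181))^(1/4).
T = (2.32×10^11)^(1/4) = 694 K.

T ≈ 694 K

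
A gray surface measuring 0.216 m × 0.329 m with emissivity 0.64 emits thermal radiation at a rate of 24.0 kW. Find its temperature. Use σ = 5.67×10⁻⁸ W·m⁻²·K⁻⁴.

T ≈ 1750 K

A = 0.216 × 0.329 = 0.0711 m².
From P = εσAT⁴, T = (P / εσA)^(1/4) = (24000 / (0.64 × 5.67×10⁻⁸ × 0.0711))^(1/4).
T = (9.31×10^12)^(1/4) = 1750 K.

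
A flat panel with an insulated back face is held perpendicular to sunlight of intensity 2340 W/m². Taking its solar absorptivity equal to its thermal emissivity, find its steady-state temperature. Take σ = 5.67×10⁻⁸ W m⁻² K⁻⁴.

T ≈ 451 K

Absorbed flux αS = emitted flux εσT⁴ (one radiating face); with α = ε, T = (S/σ)^(1/4).
T = (2340 / 5.67×10⁻⁸)^(1/4) = (4.13×10^10)^(1/4).
T = 451 K.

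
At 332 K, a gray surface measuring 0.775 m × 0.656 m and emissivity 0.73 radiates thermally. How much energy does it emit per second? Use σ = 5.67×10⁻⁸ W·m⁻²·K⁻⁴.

P ≈ 256 W

A = 0.775 × 0.656 = 0.508 m².
Stefan–Boltzmann: P = εσAT⁴ = 0.73 × 5.67×10⁻⁸ × 0.508 × (332)⁴ = 0.73 × 5.67×10⁻⁸ × 0.508 × 1.21×10^10.
P = 256 W.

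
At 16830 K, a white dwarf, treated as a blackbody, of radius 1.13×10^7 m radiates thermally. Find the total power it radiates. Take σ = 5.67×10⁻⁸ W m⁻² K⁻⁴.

A = 4πr² = 4π × (1.13×10^7)² = 1.60×10^15 m².
P = σAT⁴ = 5.67×10⁻⁸ × 1.60×10^15 × (16830)⁴ = 5.67×10⁻⁸ × 1.60×10^15 × 8.02×10^16.
P = 7.30×10^24 W.

P ≈ 7.30×10^24 W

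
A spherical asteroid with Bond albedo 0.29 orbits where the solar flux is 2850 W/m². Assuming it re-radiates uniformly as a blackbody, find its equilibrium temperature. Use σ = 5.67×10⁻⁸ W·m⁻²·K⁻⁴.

Power absorbed = (1−a)S·πR²; power emitted = 4πR²σT⁴. Equating and cancelling πR²:
T = ((1−a)S / 4σ)^(1/4) = (2020 / (4 × 5.67×10⁻⁸))^(1/4) = (8.92×10^9)^(1/4).
T = 307 K.

T ≈ 307 K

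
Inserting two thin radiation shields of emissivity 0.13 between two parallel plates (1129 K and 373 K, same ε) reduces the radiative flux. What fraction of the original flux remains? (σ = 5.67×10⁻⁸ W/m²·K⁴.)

ratio ≈ 0.333

With N identical shields there are N+1 = 3 gaps in series, each with the same radiative resistance, so the flux falls to 1/(N+1) of its unshielded value.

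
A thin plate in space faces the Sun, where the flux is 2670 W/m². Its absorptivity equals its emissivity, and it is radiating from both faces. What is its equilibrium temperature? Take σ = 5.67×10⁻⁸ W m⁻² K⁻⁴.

Absorbed flux αS = emitted flux 2εσT⁴ per unit area; with α = ε this gives T = (S/2σ)^(1/4).
T = (2670 / (2 × 5.67×10⁻⁸))^(1/4) = (2.35×10^10)^(1/4).
T = 392 K.

T ≈ 392 K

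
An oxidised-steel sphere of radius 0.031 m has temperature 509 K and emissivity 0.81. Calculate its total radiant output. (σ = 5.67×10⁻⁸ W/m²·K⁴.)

P ≈ 37.2 W

A = 4πr² = 4π × (0.031)² = 0.0121 m².
Stefan–Boltzmann: P = εσAT⁴ = 0.81 × 5.67×10⁻⁸ × 0.0121 × (509)⁴ = 0.81 × 5.67×10⁻⁸ × 0.0121 × 6.71×10^10.
P = 37.2 W.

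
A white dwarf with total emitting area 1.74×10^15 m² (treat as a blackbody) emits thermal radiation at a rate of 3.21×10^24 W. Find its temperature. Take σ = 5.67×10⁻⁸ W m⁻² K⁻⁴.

From P = σAT⁴, T = (P / σA)^(1/4) = (3.21×10^24 / (5.67×10⁻⁸ × 1.74×10^15))^(1/4).
T = (3.25×10^16)^(1/4) = 13400 K.

T ≈ 13400 K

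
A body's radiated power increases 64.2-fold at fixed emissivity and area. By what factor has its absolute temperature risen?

factor ≈ 2.83

P ∝ T⁴ ⇒ T ∝ P^(1/4), so T scales by (64.2)^(1/4) = 2.83.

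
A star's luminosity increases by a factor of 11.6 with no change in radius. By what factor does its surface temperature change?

P ∝ T⁴ ⇒ T ∝ P^(1/4), so T scales by (11.6)^(1/4) = 1.85.

factor ≈ 1.85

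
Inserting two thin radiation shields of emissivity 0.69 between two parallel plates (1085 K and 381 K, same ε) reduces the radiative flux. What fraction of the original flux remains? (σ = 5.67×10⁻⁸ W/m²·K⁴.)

ratio ≈ 0.333

With N identical shields there are N+1 = 3 gaps in series, each with the same radiative resistance, so the flux falls to 1/(N+1) of its unshielded value.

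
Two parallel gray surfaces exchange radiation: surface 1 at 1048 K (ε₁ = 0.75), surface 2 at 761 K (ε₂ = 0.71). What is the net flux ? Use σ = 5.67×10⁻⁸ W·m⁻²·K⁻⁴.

q ≈ 28300 W/m²

For two large parallel gray plates, q = σ(T₁⁴ − T₂⁴) / (1/ε₁ + 1/ε₂ − 1).
1/ε₁ + 1/ε₂ − 1 = 1/0.75 + 1/0.71 − 1 = 1.742.
T₁⁴ − T₂⁴ = 1.21×10^12 − 3.35×10^11 = 8.71×10^11 K⁴.
q = 5.67×10⁻⁸ × 8.71×10^11 / 1.742 = 28300 W/m².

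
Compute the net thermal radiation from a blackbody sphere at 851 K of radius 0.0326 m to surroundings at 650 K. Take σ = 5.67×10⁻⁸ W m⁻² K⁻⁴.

Q ≈ 262 W

A = 4πr² = 4π × (0.0326)² = 0.0134 m².
Q = σA(T⁴ − T_s⁴). T⁴ − T_s⁴ = (851)⁴ − (650)⁴ = 5.24×10^11 − 1.79×10^11 = 3.46×10^11 K⁴.
Q = 5.67×10⁻⁸ × 0.0134 × 3.46×10^11 = 262 W.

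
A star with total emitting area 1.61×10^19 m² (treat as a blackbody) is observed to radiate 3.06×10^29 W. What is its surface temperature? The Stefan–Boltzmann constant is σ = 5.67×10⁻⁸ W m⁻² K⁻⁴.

From P = σAT⁴, T = (P / σA)^(1/4) = (3.06×10^29 / (5.67×10⁻⁸ × 1.61×10^19))^(1/4).
T = (3.35×10^17)^(1/4) = 24100 K.

T ≈ 24100 K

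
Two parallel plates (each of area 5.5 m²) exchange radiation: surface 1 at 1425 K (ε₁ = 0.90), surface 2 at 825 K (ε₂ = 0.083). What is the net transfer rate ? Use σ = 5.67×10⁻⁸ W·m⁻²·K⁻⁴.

Q ≈ 93900 W

For two large parallel gray plates, q = σ(T₁⁴ − T₂⁴) / (1/ε₁ + 1/ε₂ − 1).
1/ε₁ + 1/ε₂ − 1 = 1/0.90 + 1/0.083 − 1 = 12.16.
T₁⁴ − T₂⁴ = 4.12×10^12 − 4.63×10^11 = 3.66×10^12 K⁴.
q = 5.67×10⁻⁸ × 3.66×10^12 / 12.16 = 17100 W/m².
Q = q·A = 17100 × 5.5 = 93900 W.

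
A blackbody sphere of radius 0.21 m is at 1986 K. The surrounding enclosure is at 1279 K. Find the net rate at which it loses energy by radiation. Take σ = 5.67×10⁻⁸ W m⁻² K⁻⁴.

Q ≈ 4.05×10^5 W

A = 4πr² = 4π × (0.21)² = 0.554 m².
Q = σA(T⁴ − T_s⁴). T⁴ − T_s⁴ = (1986)⁴ − (1279)⁴ = 1.56×10^13 − 2.68×10^12 = 1.29×10^13 K⁴.
Q = 5.67×10⁻⁸ × 0.554 × 1.29×10^13 = 4.05×10^5 W.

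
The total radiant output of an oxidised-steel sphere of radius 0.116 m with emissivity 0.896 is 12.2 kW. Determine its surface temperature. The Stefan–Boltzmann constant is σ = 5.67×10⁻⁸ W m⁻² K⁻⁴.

A = 4πr² = 4π × (0.116)² = 0.169 m².
From P = εσAT⁴, T = (P / εσA)^(1/4) = (12200 / (0.896 × 5.67×10⁻⁸ × 0.169))^(1/4).
T = (1.42×10^12)^(1/4) = 1090 K.

T ≈ 1090 K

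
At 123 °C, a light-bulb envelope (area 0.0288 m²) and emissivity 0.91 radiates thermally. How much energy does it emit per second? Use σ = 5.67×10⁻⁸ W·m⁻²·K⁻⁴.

123 °C = 396 K.
Stefan–Boltzmann: P = εσAT⁴ = 0.91 × 5.67×10⁻⁸ × 0.0288 × (396)⁴ = 0.91 × 5.67×10⁻⁸ × 0.0288 × 2.46×10^10.
P = 36.5 W.

P ≈ 36.5 W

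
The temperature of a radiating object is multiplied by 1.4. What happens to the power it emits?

factor ≈ 3.84

P ∝ T⁴, so the power scales as (1.4)⁴ = 3.84.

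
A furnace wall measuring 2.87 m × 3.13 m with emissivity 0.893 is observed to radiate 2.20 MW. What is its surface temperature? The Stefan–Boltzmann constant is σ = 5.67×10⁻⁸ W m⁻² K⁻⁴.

T ≈ 1480 K

A = 2.87 × 3.13 = 8.98 m².
From P = εσAT⁴, T = (P / εσA)^(1/4) = (2.20×10^6 / (0.893 × 5.67×10⁻⁸ × 8.98))^(1/4).
T = (4.84×10^12)^(1/4) = 1480 K.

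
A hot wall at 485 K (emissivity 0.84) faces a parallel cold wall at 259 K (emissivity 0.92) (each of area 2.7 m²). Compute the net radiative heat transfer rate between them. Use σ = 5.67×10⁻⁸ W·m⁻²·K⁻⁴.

Q ≈ 6090 W

For two large parallel gray plates, q = σ(T₁⁴ − T₂⁴) / (1/ε₁ + 1/ε₂ − 1).
1/ε₁ + 1/ε₂ − 1 = 1/0.84 + 1/0.92 − 1 = 1.277.
T₁⁴ − T₂⁴ = 5.53×10^10 − 4.50×10^9 = 5.08×10^10 K⁴.
q = 5.67×10⁻⁸ × 5.08×10^10 / 1.277 = 2260 W/m².
Q = q·A = 2260 × 2.7 = 6090 W.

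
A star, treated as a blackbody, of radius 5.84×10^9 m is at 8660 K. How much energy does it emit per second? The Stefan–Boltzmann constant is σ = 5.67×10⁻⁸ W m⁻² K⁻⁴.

A = 4πr² = 4π × (5.84×10^9)² = 4.29×10^20 m².
P = σAT⁴ = 5.67×10⁻⁸ × 4.29×10^20 × (8660)⁴ = 5.67×10⁻⁸ × 4.29×10^20 × 5.62×10^15.
P = 1.37×10^29 W.

P ≈ 1.37×10^29 W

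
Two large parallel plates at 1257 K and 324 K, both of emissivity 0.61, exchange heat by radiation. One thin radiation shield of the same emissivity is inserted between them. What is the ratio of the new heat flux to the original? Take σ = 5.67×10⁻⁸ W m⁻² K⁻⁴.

With N identical shields there are N+1 = 2 gaps in series, each with the same radiative resistance, so the flux falls to 1/(N+1) of its unshielded value.

ratio ≈ 0.500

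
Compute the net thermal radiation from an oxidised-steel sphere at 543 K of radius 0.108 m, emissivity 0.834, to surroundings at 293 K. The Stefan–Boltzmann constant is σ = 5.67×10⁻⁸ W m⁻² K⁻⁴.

A = 4πr² = 4π × (0.108)² = 0.147 m².
Q = εσA(T⁴ − T_s⁴). T⁴ − T_s⁴ = (543)⁴ − (293)⁴ = 8.69×10^10 − 7.37×10^9 = 7.96×10^10 K⁴.
Q = 0.834 × 5.67×10⁻⁸ × 0.147 × 7.96×10^10 = 551 W.

Q ≈ 551 W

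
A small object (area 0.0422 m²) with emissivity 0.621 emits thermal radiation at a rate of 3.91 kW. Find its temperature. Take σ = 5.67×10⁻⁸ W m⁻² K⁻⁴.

From P = εσAT⁴, T = (P / εσA)^(1/4) = (3910 / (0.621 × 5.67×10⁻⁸ × 0.0422))^(1/4).
T = (2.63×10^12)^(1/4) = 1270 K.

T ≈ 1270 K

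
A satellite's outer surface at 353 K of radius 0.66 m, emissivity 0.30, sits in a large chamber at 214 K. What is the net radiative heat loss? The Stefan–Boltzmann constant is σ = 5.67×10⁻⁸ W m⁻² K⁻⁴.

Q ≈ 1250 W

A = 4πr² = 4π × (0.66)² = 5.47 m².
Q = εσA(T⁴ − T_s⁴). T⁴ − T_s⁴ = (353)⁴ − (214)⁴ = 1.55×10^10 − 2.10×10^9 = 1.34×10^10 K⁴.
Q = 0.30 × 5.67×10⁻⁸ × 5.47 × 1.34×10^10 = 1250 W.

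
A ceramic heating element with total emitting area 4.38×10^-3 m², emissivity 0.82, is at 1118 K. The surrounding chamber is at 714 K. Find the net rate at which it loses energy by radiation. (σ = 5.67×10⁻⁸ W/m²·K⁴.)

Q ≈ 265 W

Q = εσA(T⁴ − T_s⁴). T⁴ − T_s⁴ = (1118)⁴ − (714)⁴ = 1.56×10^12 − 2.60×10^11 = 1.30×10^12 K⁴.
Q = 0.82 × 5.67×10⁻⁸ × 4.38×10^-3 × 1.30×10^12 = 265 W.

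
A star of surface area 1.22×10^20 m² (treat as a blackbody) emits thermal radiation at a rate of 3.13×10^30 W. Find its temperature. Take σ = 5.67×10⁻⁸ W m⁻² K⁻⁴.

T ≈ 25900 K

From P = σAT⁴, T = (P / σA)^(1/4) = (3.13×10^30 / (5.67×10⁻⁸ × 1.22×10^20))^(1/4).
T = (4.52×10^17)^(1/4) = 25900 K.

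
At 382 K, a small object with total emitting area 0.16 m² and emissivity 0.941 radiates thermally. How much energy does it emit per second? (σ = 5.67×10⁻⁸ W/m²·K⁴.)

P ≈ 182 W

Stefan–Boltzmann: P = εσAT⁴ = 0.941 × 5.67×10⁻⁸ × 0.160 × (382)⁴ = 0.941 × 5.67×10⁻⁸ × 0.160 × 2.13×10^10.
P = 182 W.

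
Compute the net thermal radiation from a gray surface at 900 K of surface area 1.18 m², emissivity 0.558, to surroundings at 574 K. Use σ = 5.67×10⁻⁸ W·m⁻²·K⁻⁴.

Q ≈ 20400 W

Q = εσA(T⁴ − T_s⁴). T⁴ − T_s⁴ = (900)⁴ − (574)⁴ = 6.56×10^11 − 1.09×10^11 = 5.48×10^11 K⁴.
Q = 0.558 × 5.67×10⁻⁸ × 1.18 × 5.48×10^11 = 20400 W.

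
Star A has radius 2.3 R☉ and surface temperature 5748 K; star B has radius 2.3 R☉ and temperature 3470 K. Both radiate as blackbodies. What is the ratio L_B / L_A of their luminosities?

L_B/L_A ≈ 0.133

L = 4πR²σT⁴ ∝ R²T⁴, so L_B/L_A = (2.3/2.3)² × (3470/5748)⁴ = 1.00 × 0.133 = 0.133.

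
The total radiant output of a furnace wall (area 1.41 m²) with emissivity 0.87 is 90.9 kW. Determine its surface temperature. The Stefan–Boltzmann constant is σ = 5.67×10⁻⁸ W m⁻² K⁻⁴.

From P = εσAT⁴, T = (P / εσA)^(1/4) = (90900 / (0.87 × 5.67×10⁻⁸ × 1.41))^(1/4).
T = (1.31×10^12)^(1/4) = 1070 K.

T ≈ 1070 K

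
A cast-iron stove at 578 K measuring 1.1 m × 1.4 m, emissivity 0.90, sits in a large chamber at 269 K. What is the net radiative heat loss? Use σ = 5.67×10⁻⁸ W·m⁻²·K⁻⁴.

Q ≈ 8360 W

A = 1.1 × 1.4 = 1.54 m².
Q = εσA(T⁴ − T_s⁴). T⁴ − T_s⁴ = (578)⁴ − (269)⁴ = 1.12×10^11 − 5.24×10^9 = 1.06×10^11 K⁴.
Q = 0.90 × 5.67×10⁻⁸ × 1.54 × 1.06×10^11 = 8360 W.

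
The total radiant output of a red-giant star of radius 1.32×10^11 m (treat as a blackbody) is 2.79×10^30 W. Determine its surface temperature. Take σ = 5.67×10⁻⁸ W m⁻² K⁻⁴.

A = 4πr² = 4π × (1.32×10^11)² = 2.19×10^23 m².
From P = σAT⁴, T = (P / σA)^(1/4) = (2.79×10^30 / (5.67×10⁻⁸ × 2.19×10^23))^(1/4).
T = (2.25×10^14)^(1/4) = 3870 K.

T ≈ 3870 K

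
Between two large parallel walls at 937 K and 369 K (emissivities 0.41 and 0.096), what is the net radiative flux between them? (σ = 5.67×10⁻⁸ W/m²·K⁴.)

q ≈ 3600 W/m²

For two large parallel gray plates, q = σ(T₁⁴ − T₂⁴) / (1/ε₁ + 1/ε₂ − 1).
1/ε₁ + 1/ε₂ − 1 = 1/0.41 + 1/0.096 − 1 = 11.86.
T₁⁴ − T₂⁴ = 7.71×10^11 − 1.85×10^10 = 7.52×10^11 K⁴.
q = 5.67×10⁻⁸ × 7.52×10^11 / 11.86 = 3600 W/m².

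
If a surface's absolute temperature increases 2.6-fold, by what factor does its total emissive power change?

P ∝ T⁴, so the power scales as (2.6)⁴ = 45.7.

factor ≈ 45.7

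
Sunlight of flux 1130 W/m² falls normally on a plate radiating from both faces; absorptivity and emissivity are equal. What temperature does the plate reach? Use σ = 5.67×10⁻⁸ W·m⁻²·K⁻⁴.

Absorbed flux αS = emitted flux 2εσT⁴ per unit area; with α = ε this gives T = (S/2σ)^(1/4).
T = (1130 / (2 × 5.67×10⁻⁸))^(1/4) = (9.96×10^9)^(1/4).
T = 316 K.

T ≈ 316 K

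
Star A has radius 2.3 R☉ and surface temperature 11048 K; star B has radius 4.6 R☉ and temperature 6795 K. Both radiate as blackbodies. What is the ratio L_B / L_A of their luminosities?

L = 4πR²σT⁴ ∝ R²T⁴, so L_B/L_A = (4.6/2.3)² × (6795/11048)⁴ = 4.00 × 0.143 = 0.572.

L_B/L_A ≈ 0.572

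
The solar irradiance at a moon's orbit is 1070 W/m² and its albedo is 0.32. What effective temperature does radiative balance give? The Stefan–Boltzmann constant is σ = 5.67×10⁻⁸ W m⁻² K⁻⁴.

T ≈ 238 K

Power absorbed = (1−a)S·πR²; power emitted = 4πR²σT⁴. Equating and cancelling πR²:
T = ((1−a)S / 4σ)^(1/4) = (728 / (4 × 5.67×10⁻⁸))^(1/4) = (3.21×10^9)^(1/4).
T = 238 K.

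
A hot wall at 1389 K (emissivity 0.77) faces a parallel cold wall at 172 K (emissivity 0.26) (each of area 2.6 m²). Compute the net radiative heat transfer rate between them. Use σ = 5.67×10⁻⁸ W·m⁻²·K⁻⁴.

For two large parallel gray plates, q = σ(T₁⁴ − T₂⁴) / (1/ε₁ + 1/ε₂ − 1).
1/ε₁ + 1/ε₂ − 1 = 1/0.77 + 1/0.26 − 1 = 4.145.
T₁⁴ − T₂⁴ = 3.72×10^12 − 8.75×10^8 = 3.72×10^12 K⁴.
q = 5.67×10⁻⁸ × 3.72×10^12 / 4.145 = 50900 W/m².
Q = q·A = 50900 × 2.6 = 1.32×10^5 W.

Q ≈ 1.32×10^5 W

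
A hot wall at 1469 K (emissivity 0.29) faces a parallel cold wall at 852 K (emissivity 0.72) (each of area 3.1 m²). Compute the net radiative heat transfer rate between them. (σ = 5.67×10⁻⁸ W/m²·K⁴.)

Q ≈ 1.89×10^5 W

For two large parallel gray plates, q = σ(T₁⁴ − T₂⁴) / (1/ε₁ + 1/ε₂ − 1).
1/ε₁ + 1/ε₂ − 1 = 1/0.29 + 1/0.72 − 1 = 3.837.
T₁⁴ − T₂⁴ = 4.66×10^12 − 5.27×10^11 = 4.13×10^12 K⁴.
q = 5.67×10⁻⁸ × 4.13×10^12 / 3.837 = 61000 W/m².
Q = q·A = 61000 × 3.1 = 1.89×10^5 W.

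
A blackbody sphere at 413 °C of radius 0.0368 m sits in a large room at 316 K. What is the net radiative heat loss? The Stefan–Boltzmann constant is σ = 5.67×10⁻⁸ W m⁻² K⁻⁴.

A = 4πr² = 4π × (0.0368)² = 0.0170 m².
Convert: 413 °C = 686 K.
Q = σA(T⁴ − T_s⁴). T⁴ − T_s⁴ = (686)⁴ − (316)⁴ = 2.21×10^11 − 9.97×10^9 = 2.11×10^11 K⁴.
Q = 5.67×10⁻⁸ × 0.0170 × 2.11×10^11 = 204 W.

Q ≈ 204 W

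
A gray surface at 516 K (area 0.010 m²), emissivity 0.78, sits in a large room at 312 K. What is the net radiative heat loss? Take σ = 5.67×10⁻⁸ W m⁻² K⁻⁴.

Q = εσA(T⁴ − T_s⁴). T⁴ − T_s⁴ = (516)⁴ − (312)⁴ = 7.09×10^10 − 9.48×10^9 = 6.14×10^10 K⁴.
Q = 0.78 × 5.67×10⁻⁸ × 0.0100 × 6.14×10^10 = 27.2 W.

Q ≈ 27.2 W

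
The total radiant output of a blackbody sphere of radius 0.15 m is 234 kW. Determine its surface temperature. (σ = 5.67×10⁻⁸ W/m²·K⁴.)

T ≈ 1950 K

A = 4πr² = 4π × (0.15)² = 0.283 m².
From P = σAT⁴, T = (P / σA)^(1/4) = (2.34×10^5 / (5.67×10⁻⁸ × 0.283))^(1/4).
T = (1.46×10^13)^(1/4) = 1950 K.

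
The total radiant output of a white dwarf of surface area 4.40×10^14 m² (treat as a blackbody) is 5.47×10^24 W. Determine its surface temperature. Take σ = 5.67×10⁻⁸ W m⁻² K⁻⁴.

From P = σAT⁴, T = (P / σA)^(1/4) = (5.47×10^24 / (5.67×10⁻⁸ × 4.40×10^14))^(1/4).
T = (2.19×10^17)^(1/4) = 21600 K.

T ≈ 21600 K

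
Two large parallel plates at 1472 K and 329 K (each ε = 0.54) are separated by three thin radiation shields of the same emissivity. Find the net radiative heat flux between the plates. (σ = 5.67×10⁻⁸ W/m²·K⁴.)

q ≈ 24600 W/m²

Each of the 4 gaps contributes resistance (2/ε − 1) = 2/0.54 − 1 = 2.704; total = 10.81.
q = σ(T₁⁴ − T₂⁴) / 10.81 = 5.67×10⁻⁸ × 4.68×10^12 / 10.81 = 24600 W/m².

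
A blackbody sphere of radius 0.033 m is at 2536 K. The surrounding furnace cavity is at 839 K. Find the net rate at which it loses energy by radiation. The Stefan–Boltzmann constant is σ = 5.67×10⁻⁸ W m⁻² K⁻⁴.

Q ≈ 31700 W

A = 4πr² = 4π × (0.033)² = 0.0137 m².
Q = σA(T⁴ − T_s⁴). T⁴ − T_s⁴ = (2536)⁴ − (839)⁴ = 4.14×10^13 − 4.96×10^11 = 4.09×10^13 K⁴.
Q = 5.67×10⁻⁸ × 0.0137 × 4.09×10^13 = 31700 W.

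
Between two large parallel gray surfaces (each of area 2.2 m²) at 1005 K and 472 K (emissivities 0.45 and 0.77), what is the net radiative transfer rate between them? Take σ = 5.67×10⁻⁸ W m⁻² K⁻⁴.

Q ≈ 48000 W

For two large parallel gray plates, q = σ(T₁⁴ − T₂⁴) / (1/ε₁ + 1/ε₂ − 1).
1/ε₁ + 1/ε₂ − 1 = 1/0.45 + 1/0.77 − 1 = 2.521.
T₁⁴ − T₂⁴ = 1.02×10^12 − 4.96×10^10 = 9.71×10^11 K⁴.
q = 5.67×10⁻⁸ × 9.71×10^11 / 2.521 = 21800 W/m².
Q = q·A = 21800 × 2.2 = 48000 W.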